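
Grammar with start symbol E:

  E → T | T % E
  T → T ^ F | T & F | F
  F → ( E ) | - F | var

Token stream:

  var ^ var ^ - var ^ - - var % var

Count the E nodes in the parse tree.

2

[E [T [T [T [T [F var]] ^ [F var]] ^ [F - [F var]]] ^ [F - [F - [F var]]]] % [E [T [F var]]]]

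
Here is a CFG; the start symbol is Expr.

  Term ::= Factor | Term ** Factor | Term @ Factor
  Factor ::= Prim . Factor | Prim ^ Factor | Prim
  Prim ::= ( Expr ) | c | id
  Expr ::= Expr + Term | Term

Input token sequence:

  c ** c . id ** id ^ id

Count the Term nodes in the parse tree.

3

[Expr [Term [Term [Term [Factor [Prim c]]] ** [Factor [Prim c] . [Factor [Prim id]]]] ** [Factor [Prim id] ^ [Factor [Prim id]]]]]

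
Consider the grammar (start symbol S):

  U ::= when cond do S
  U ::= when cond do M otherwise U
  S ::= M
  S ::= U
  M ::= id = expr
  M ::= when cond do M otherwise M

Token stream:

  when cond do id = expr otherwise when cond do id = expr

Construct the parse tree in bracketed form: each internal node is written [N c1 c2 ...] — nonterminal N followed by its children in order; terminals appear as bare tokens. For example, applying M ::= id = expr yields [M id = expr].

S
U
when cond do M otherwise U
when cond do id = expr otherwise U
when cond do id = expr otherwise when cond do S
when cond do id = expr otherwise when cond do M
when cond do id = expr otherwise when cond do id = expr

[S [U when cond do [M id = expr] otherwise [U when cond do [S [M id = expr]]]]]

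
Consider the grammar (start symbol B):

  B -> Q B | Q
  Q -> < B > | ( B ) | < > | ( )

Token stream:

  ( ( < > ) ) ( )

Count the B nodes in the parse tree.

4

[B [Q ( [B [Q ( [B [Q < >]] )]] )] [B [Q ( )]]]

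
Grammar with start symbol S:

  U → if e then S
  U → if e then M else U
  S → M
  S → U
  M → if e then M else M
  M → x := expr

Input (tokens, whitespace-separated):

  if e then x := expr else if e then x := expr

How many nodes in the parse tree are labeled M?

[S [U if e then [M x := expr] else [U if e then [S [M x := expr]]]]]

2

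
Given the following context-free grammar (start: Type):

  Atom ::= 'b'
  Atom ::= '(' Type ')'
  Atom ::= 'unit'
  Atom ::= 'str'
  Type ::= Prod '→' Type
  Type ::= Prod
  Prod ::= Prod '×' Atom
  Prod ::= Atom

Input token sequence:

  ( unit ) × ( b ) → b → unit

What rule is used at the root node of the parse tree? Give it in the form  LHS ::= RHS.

[Type [Prod [Prod [Atom ( [Type [Prod [Atom unit]]] )]] × [Atom ( [Type [Prod [Atom b]]] )]] → [Type [Prod [Atom b]] → [Type [Prod [Atom unit]]]]]

Type ::= Prod '→' Type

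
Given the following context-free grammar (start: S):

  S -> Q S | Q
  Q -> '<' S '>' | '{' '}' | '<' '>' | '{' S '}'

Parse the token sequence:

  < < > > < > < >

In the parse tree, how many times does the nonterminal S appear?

[S [Q < [S [Q < >]] >] [S [Q < >] [S [Q < >]]]]

4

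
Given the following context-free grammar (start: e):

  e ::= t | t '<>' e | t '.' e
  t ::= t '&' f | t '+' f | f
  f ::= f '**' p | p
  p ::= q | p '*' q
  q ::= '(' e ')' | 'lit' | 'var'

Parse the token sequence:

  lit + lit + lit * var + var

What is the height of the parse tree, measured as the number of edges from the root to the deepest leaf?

[e [t [t [t [t [f [p [q lit]]]] + [f [p [q lit]]]] + [f [p [p [q lit]] * [q var]]]] + [f [p [q var]]]]]

8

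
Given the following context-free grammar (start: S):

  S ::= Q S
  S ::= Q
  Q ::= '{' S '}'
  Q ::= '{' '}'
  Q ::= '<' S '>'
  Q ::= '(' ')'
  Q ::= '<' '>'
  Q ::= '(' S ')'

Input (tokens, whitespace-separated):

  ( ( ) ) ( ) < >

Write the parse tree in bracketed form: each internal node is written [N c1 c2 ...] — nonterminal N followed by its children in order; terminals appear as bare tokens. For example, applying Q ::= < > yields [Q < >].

[S [Q ( [S [Q ( )]] )] [S [Q ( )] [S [Q < >]]]]

S
Q S
( S ) S
( Q ) S
( ( ) ) S
( ( ) ) Q S
( ( ) ) ( ) S
( ( ) ) ( ) Q
( ( ) ) ( ) < >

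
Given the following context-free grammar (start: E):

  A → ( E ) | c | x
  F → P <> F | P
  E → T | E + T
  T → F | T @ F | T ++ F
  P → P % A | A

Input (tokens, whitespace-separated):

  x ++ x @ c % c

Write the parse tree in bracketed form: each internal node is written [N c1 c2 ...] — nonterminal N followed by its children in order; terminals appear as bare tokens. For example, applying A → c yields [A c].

[E [T [T [T [F [P [A x]]]] ++ [F [P [A x]]]] @ [F [P [P [A c]] % [A c]]]]]

E
T
T @ F
T ++ F @ F
F ++ F @ F
P ++ F @ F
A ++ F @ F
x ++ F @ F
x ++ P @ F
x ++ A @ F
x ++ x @ F
x ++ x @ P
x ++ x @ P % A
x ++ x @ A % A
x ++ x @ c % A
x ++ x @ c % c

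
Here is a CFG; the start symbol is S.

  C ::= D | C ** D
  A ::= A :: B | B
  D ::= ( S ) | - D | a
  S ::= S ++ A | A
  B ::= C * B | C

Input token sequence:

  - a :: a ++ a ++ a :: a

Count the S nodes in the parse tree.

3

[S [S [S [A [A [B [C [D - [D a]]]]] :: [B [C [D a]]]]] ++ [A [B [C [D a]]]]] ++ [A [A [B [C [D a]]]] :: [B [C [D a]]]]]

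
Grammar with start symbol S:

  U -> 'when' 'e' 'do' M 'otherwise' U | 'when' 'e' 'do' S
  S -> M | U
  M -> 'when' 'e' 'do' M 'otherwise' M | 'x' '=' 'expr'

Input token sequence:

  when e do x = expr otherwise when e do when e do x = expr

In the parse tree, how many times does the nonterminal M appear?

2

[S [U when e do [M x = expr] otherwise [U when e do [S [U when e do [S [M x = expr]]]]]]]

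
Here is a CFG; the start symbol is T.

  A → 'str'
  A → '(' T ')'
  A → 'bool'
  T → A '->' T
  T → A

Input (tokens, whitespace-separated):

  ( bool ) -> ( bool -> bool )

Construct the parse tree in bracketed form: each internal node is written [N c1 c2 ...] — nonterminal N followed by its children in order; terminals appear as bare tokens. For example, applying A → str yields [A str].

[T [A ( [T [A bool]] )] -> [T [A ( [T [A bool] -> [T [A bool]]] )]]]

T
A -> T
( T ) -> T
( A ) -> T
( bool ) -> T
( bool ) -> A
( bool ) -> ( T )
( bool ) -> ( A -> T )
( bool ) -> ( bool -> T )
( bool ) -> ( bool -> A )
( bool ) -> ( bool -> bool )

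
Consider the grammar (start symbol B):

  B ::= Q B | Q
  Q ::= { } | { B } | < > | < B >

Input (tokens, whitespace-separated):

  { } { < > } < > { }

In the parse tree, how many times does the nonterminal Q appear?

[B [Q { }] [B [Q { [B [Q < >]] }] [B [Q < >] [B [Q { }]]]]]

5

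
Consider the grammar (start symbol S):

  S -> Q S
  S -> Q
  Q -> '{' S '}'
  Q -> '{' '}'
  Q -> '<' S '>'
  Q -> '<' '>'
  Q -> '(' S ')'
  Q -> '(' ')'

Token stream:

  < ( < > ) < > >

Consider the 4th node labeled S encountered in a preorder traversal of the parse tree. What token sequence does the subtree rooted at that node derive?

[S [Q < [S [Q ( [S [Q < >]] )] [S [Q < >]]] >]]

< >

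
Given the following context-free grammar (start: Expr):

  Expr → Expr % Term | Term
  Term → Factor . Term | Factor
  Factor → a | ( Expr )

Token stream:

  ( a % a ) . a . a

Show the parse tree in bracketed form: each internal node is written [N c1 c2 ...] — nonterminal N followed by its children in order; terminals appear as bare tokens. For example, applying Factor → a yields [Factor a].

[Expr [Term [Factor ( [Expr [Expr [Term [Factor a]]] % [Term [Factor a]]] )] . [Term [Factor a] . [Term [Factor a]]]]]

Expr
Term
Factor . Term
( Expr ) . Term
( Expr % Term ) . Term
( Term % Term ) . Term
( Factor % Term ) . Term
( a % Term ) . Term
( a % Factor ) . Term
( a % a ) . Term
( a % a ) . Factor . Term
( a % a ) . a . Term
( a % a ) . a . Factor
( a % a ) . a . a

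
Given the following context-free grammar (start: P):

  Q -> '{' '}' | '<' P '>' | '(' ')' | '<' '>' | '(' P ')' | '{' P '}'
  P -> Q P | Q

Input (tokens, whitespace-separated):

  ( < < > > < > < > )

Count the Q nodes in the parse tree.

[P [Q ( [P [Q < [P [Q < >]] >] [P [Q < >] [P [Q < >]]]] )]]

5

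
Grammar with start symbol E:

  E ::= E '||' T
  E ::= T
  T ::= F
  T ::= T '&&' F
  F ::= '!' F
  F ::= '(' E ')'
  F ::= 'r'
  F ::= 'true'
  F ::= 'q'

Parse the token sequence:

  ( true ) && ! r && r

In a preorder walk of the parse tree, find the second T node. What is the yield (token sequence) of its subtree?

[E [T [T [T [F ( [E [T [F true]]] )]] && [F ! [F r]]] && [F r]]]

( true ) && ! r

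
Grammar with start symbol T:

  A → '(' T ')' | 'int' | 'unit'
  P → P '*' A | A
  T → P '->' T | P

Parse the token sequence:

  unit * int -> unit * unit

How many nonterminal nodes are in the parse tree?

[T [P [P [A unit]] * [A int]] -> [T [P [P [A unit]] * [A unit]]]]

10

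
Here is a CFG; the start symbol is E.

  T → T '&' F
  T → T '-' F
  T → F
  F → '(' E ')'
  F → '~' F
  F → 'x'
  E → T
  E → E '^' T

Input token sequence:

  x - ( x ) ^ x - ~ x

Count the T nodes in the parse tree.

5

[E [E [T [T [F x]] - [F ( [E [T [F x]]] )]]] ^ [T [T [F x]] - [F ~ [F x]]]]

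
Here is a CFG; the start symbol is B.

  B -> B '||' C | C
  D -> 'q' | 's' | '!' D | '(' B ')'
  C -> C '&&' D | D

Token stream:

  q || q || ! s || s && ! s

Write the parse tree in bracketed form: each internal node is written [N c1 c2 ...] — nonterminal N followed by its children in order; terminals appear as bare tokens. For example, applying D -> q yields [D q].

B
B || C
B || C || C
B || C || C || C
C || C || C || C
D || C || C || C
q || C || C || C
q || D || C || C
q || q || C || C
q || q || D || C
q || q || ! D || C
q || q || ! s || C
q || q || ! s || C && D
q || q || ! s || D && D
q || q || ! s || s && D
q || q || ! s || s && ! D
q || q || ! s || s && ! s

[B [B [B [B [C [D q]]] || [C [D q]]] || [C [D ! [D s]]]] || [C [C [D s]] && [D ! [D s]]]]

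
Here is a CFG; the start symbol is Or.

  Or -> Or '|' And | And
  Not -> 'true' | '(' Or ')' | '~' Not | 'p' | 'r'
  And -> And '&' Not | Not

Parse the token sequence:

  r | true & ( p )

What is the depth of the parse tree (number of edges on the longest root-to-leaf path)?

[Or [Or [And [Not r]]] | [And [And [Not true]] & [Not ( [Or [And [Not p]]] )]]]

6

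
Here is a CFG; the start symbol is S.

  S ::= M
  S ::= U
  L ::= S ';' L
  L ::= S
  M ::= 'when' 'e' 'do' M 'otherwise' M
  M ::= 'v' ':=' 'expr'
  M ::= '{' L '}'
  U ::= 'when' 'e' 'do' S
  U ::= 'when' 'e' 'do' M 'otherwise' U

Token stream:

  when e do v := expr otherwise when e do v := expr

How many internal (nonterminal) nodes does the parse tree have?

[S [U when e do [M v := expr] otherwise [U when e do [S [M v := expr]]]]]

6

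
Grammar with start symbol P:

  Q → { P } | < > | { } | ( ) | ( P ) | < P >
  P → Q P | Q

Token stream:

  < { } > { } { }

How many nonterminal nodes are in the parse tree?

8

[P [Q < [P [Q { }]] >] [P [Q { }] [P [Q { }]]]]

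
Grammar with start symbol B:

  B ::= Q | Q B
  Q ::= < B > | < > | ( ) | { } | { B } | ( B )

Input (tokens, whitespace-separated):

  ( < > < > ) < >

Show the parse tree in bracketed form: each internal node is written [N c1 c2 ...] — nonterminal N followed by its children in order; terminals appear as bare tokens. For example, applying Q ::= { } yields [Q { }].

[B [Q ( [B [Q < >] [B [Q < >]]] )] [B [Q < >]]]

B
Q B
( B ) B
( Q B ) B
( < > B ) B
( < > Q ) B
( < > < > ) B
( < > < > ) Q
( < > < > ) < >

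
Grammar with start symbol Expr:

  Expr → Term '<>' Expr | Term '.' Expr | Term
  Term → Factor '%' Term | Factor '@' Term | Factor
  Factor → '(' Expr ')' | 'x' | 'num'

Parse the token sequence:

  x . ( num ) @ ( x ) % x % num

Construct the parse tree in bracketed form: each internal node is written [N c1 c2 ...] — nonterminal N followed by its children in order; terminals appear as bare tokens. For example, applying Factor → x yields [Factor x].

[Expr [Term [Factor x]] . [Expr [Term [Factor ( [Expr [Term [Factor num]]] )] @ [Term [Factor ( [Expr [Term [Factor x]]] )] % [Term [Factor x] % [Term [Factor num]]]]]]]

Expr
Term . Expr
Factor . Expr
x . Expr
x . Term
x . Factor @ Term
x . ( Expr ) @ Term
x . ( Term ) @ Term
x . ( Factor ) @ Term
x . ( num ) @ Term
x . ( num ) @ Factor % Term
x . ( num ) @ ( Expr ) % Term
x . ( num ) @ ( Term ) % Term
x . ( num ) @ ( Factor ) % Term
x . ( num ) @ ( x ) % Term
x . ( num ) @ ( x ) % Factor % Term
x . ( num ) @ ( x ) % x % Term
x . ( num ) @ ( x ) % x % Factor
x . ( num ) @ ( x ) % x % num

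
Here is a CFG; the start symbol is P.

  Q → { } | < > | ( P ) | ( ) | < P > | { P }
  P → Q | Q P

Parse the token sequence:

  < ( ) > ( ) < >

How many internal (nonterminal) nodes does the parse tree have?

[P [Q < [P [Q ( )]] >] [P [Q ( )] [P [Q < >]]]]

8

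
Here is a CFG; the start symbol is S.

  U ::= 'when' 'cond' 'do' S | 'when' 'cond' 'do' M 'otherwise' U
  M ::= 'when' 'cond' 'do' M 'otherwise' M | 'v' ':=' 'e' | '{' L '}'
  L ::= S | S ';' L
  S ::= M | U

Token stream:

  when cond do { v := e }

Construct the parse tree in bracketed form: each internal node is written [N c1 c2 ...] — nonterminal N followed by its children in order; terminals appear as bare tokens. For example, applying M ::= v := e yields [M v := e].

S
U
when cond do S
when cond do M
when cond do { L }
when cond do { S }
when cond do { M }
when cond do { v := e }

[S [U when cond do [S [M { [L [S [M v := e]]] }]]]]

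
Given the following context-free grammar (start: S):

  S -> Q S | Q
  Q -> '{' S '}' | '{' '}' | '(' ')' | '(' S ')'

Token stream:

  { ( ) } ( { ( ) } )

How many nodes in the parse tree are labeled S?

[S [Q { [S [Q ( )]] }] [S [Q ( [S [Q { [S [Q ( )]] }]] )]]]

5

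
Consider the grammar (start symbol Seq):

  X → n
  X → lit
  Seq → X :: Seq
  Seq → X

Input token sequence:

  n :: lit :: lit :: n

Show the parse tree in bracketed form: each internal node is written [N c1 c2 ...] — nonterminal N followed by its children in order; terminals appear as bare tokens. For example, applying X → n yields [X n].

[Seq [X n] :: [Seq [X lit] :: [Seq [X lit] :: [Seq [X n]]]]]

Seq
X :: Seq
n :: Seq
n :: X :: Seq
n :: lit :: Seq
n :: lit :: X :: Seq
n :: lit :: lit :: Seq
n :: lit :: lit :: X
n :: lit :: lit :: n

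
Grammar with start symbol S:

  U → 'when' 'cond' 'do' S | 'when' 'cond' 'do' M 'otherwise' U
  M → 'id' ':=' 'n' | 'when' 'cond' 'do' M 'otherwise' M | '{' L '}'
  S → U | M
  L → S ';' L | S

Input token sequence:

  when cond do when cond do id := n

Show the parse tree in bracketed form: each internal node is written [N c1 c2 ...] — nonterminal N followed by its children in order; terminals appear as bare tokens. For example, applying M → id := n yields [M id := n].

[S [U when cond do [S [U when cond do [S [M id := n]]]]]]

S
U
when cond do S
when cond do U
when cond do when cond do S
when cond do when cond do M
when cond do when cond do id := n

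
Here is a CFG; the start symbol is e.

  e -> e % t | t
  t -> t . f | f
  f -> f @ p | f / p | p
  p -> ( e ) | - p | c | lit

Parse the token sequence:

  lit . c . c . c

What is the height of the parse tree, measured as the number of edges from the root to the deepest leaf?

[e [t [t [t [t [f [p lit]]] . [f [p c]]] . [f [p c]]] . [f [p c]]]]

7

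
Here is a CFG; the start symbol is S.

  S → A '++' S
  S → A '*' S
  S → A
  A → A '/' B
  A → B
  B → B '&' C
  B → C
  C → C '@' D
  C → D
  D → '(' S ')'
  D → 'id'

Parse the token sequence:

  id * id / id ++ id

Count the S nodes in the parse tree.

3

[S [A [B [C [D id]]]] * [S [A [A [B [C [D id]]]] / [B [C [D id]]]] ++ [S [A [B [C [D id]]]]]]]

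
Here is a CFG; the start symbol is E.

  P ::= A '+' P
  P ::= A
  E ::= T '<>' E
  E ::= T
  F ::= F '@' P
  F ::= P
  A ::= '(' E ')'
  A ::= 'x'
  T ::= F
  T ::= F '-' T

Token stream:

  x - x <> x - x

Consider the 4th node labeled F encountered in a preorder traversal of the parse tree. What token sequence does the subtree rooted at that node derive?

[E [T [F [P [A x]]] - [T [F [P [A x]]]]] <> [E [T [F [P [A x]]] - [T [F [P [A x]]]]]]]

x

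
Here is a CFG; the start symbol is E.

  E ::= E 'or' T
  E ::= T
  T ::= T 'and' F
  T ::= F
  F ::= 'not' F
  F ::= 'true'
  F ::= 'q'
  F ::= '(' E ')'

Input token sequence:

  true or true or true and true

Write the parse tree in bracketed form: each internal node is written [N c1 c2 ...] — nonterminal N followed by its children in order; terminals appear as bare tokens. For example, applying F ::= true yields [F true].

E
E or T
E or T or T
T or T or T
F or T or T
true or T or T
true or F or T
true or true or T
true or true or T and F
true or true or F and F
true or true or true and F
true or true or true and true

[E [E [E [T [F true]]] or [T [F true]]] or [T [T [F true]] and [F true]]]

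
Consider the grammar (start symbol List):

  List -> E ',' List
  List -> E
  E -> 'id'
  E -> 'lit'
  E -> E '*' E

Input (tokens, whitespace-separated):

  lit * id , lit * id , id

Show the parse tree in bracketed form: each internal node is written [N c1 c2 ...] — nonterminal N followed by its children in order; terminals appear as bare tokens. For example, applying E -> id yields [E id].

[List [E [E lit] * [E id]] , [List [E [E lit] * [E id]] , [List [E id]]]]

List
E , List
E * E , List
lit * E , List
lit * id , List
lit * id , E , List
lit * id , E * E , List
lit * id , lit * E , List
lit * id , lit * id , List
lit * id , lit * id , E
lit * id , lit * id , id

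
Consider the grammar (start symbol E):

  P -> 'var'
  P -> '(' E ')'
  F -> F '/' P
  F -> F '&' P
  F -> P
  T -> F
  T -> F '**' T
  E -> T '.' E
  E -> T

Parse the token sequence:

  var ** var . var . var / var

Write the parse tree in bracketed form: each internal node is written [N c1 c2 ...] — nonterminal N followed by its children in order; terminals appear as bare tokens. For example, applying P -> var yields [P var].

E
T . E
F ** T . E
P ** T . E
var ** T . E
var ** F . E
var ** P . E
var ** var . E
var ** var . T . E
var ** var . F . E
var ** var . P . E
var ** var . var . E
var ** var . var . T
var ** var . var . F
var ** var . var . F / P
var ** var . var . P / P
var ** var . var . var / P
var ** var . var . var / var

[E [T [F [P var]] ** [T [F [P var]]]] . [E [T [F [P var]]] . [E [T [F [F [P var]] / [P var]]]]]]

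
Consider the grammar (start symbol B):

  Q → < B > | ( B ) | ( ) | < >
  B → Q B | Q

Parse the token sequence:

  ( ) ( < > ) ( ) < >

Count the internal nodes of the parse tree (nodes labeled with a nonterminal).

10

[B [Q ( )] [B [Q ( [B [Q < >]] )] [B [Q ( )] [B [Q < >]]]]]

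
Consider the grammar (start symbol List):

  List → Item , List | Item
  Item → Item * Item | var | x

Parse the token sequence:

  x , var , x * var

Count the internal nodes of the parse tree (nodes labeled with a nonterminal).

[List [Item x] , [List [Item var] , [List [Item [Item x] * [Item var]]]]]

8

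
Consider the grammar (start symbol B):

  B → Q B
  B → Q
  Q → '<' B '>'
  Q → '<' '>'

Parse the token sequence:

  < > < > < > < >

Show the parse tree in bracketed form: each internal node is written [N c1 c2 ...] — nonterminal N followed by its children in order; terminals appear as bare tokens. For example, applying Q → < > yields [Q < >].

B
Q B
< > B
< > Q B
< > < > B
< > < > Q B
< > < > < > B
< > < > < > Q
< > < > < > < >

[B [Q < >] [B [Q < >] [B [Q < >] [B [Q < >]]]]]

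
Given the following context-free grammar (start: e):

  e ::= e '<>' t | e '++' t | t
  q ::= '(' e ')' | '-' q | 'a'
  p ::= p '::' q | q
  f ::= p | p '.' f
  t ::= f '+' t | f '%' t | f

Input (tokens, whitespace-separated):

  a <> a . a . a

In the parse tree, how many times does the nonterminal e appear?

2

[e [e [t [f [p [q a]]]]] <> [t [f [p [q a]] . [f [p [q a]] . [f [p [q a]]]]]]]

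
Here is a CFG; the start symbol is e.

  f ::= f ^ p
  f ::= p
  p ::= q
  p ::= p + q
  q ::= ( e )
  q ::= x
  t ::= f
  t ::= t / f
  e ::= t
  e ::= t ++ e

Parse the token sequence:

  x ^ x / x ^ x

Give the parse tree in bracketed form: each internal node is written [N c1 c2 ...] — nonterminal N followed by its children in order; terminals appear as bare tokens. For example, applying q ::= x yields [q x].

[e [t [t [f [f [p [q x]]] ^ [p [q x]]]] / [f [f [p [q x]]] ^ [p [q x]]]]]

e
t
t / f
f / f
f ^ p / f
p ^ p / f
q ^ p / f
x ^ p / f
x ^ q / f
x ^ x / f
x ^ x / f ^ p
x ^ x / p ^ p
x ^ x / q ^ p
x ^ x / x ^ p
x ^ x / x ^ q
x ^ x / x ^ x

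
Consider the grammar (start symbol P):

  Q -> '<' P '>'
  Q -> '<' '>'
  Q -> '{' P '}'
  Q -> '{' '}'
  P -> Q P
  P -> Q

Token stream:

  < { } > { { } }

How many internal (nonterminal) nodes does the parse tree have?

[P [Q < [P [Q { }]] >] [P [Q { [P [Q { }]] }]]]

8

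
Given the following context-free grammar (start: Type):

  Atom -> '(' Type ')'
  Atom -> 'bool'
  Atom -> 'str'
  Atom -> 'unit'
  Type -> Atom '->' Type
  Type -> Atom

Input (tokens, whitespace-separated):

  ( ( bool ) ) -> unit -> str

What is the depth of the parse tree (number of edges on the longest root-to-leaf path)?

6

[Type [Atom ( [Type [Atom ( [Type [Atom bool]] )]] )] -> [Type [Atom unit] -> [Type [Atom str]]]]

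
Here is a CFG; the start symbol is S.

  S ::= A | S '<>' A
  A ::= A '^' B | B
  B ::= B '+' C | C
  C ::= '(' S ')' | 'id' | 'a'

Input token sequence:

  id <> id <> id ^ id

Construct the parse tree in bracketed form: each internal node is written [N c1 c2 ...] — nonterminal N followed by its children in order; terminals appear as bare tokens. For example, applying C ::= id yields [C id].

S
S <> A
S <> A <> A
A <> A <> A
B <> A <> A
C <> A <> A
id <> A <> A
id <> B <> A
id <> C <> A
id <> id <> A
id <> id <> A ^ B
id <> id <> B ^ B
id <> id <> C ^ B
id <> id <> id ^ B
id <> id <> id ^ C
id <> id <> id ^ id

[S [S [S [A [B [C id]]]] <> [A [B [C id]]]] <> [A [A [B [C id]]] ^ [B [C id]]]]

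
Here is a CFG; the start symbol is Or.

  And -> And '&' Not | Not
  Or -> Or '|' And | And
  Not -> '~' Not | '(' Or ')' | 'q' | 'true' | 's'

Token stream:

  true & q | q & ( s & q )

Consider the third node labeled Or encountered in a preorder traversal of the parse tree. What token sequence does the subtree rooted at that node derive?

s & q

[Or [Or [And [And [Not true]] & [Not q]]] | [And [And [Not q]] & [Not ( [Or [And [And [Not s]] & [Not q]]] )]]]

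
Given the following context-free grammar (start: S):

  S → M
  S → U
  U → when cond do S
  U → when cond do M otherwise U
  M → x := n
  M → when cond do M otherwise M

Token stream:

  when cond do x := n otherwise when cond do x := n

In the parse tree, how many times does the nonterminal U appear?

2

[S [U when cond do [M x := n] otherwise [U when cond do [S [M x := n]]]]]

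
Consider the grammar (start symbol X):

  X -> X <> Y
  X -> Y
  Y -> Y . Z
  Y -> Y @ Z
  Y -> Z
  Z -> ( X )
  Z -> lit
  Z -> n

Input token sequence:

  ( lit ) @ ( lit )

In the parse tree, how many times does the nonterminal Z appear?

[X [Y [Y [Z ( [X [Y [Z lit]]] )]] @ [Z ( [X [Y [Z lit]]] )]]]

4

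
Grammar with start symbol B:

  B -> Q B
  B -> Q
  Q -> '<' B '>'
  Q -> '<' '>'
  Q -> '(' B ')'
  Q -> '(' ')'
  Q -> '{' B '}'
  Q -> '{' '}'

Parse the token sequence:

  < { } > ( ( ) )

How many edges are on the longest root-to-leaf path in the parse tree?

5

[B [Q < [B [Q { }]] >] [B [Q ( [B [Q ( )]] )]]]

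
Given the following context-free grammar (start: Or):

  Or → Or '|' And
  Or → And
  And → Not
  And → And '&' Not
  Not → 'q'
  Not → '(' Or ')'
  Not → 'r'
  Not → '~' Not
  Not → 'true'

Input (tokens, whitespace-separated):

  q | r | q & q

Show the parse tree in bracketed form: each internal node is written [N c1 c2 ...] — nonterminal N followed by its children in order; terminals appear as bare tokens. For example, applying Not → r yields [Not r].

Or
Or | And
Or | And | And
And | And | And
Not | And | And
q | And | And
q | Not | And
q | r | And
q | r | And & Not
q | r | Not & Not
q | r | q & Not
q | r | q & q

[Or [Or [Or [And [Not q]]] | [And [Not r]]] | [And [And [Not q]] & [Not q]]]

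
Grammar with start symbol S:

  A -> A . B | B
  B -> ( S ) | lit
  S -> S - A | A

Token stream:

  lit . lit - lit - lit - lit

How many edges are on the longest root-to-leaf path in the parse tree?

7

[S [S [S [S [A [A [B lit]] . [B lit]]] - [A [B lit]]] - [A [B lit]]] - [A [B lit]]]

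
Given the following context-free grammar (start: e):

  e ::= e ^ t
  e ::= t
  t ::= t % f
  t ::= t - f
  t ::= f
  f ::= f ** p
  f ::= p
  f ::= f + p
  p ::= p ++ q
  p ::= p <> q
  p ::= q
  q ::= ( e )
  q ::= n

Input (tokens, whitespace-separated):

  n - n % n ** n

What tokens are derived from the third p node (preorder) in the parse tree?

n

[e [t [t [t [f [p [q n]]]] - [f [p [q n]]]] % [f [f [p [q n]]] ** [p [q n]]]]]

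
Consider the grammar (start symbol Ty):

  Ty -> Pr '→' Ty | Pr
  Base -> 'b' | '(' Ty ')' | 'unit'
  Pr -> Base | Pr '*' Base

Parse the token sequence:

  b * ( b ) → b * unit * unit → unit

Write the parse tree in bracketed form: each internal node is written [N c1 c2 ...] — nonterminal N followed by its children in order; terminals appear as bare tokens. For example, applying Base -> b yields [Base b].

[Ty [Pr [Pr [Base b]] * [Base ( [Ty [Pr [Base b]]] )]] → [Ty [Pr [Pr [Pr [Base b]] * [Base unit]] * [Base unit]] → [Ty [Pr [Base unit]]]]]

Ty
Pr → Ty
Pr * Base → Ty
Base * Base → Ty
b * Base → Ty
b * ( Ty ) → Ty
b * ( Pr ) → Ty
b * ( Base ) → Ty
b * ( b ) → Ty
b * ( b ) → Pr → Ty
b * ( b ) → Pr * Base → Ty
b * ( b ) → Pr * Base * Base → Ty
b * ( b ) → Base * Base * Base → Ty
b * ( b ) → b * Base * Base → Ty
b * ( b ) → b * unit * Base → Ty
b * ( b ) → b * unit * unit → Ty
b * ( b ) → b * unit * unit → Pr
b * ( b ) → b * unit * unit → Base
b * ( b ) → b * unit * unit → unit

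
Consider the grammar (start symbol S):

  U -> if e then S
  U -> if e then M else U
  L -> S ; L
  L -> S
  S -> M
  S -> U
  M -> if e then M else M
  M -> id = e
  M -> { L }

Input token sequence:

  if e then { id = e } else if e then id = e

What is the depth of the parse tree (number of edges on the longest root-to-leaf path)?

[S [U if e then [M { [L [S [M id = e]]] }] else [U if e then [S [M id = e]]]]]

6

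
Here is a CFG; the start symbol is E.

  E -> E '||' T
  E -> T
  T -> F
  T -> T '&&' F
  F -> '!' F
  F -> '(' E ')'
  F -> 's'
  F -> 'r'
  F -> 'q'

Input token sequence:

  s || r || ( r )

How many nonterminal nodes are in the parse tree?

12

[E [E [E [T [F s]]] || [T [F r]]] || [T [F ( [E [T [F r]]] )]]]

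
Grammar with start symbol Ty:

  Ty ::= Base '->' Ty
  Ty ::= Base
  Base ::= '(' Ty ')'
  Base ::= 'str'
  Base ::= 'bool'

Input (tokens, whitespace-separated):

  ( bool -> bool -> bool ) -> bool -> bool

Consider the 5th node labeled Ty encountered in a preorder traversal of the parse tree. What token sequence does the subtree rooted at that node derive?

bool -> bool

[Ty [Base ( [Ty [Base bool] -> [Ty [Base bool] -> [Ty [Base bool]]]] )] -> [Ty [Base bool] -> [Ty [Base bool]]]]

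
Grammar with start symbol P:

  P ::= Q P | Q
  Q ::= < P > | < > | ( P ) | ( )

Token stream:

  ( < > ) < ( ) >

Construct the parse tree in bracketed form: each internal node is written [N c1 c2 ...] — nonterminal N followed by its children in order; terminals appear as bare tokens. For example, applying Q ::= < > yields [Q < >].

P
Q P
( P ) P
( Q ) P
( < > ) P
( < > ) Q
( < > ) < P >
( < > ) < Q >
( < > ) < ( ) >

[P [Q ( [P [Q < >]] )] [P [Q < [P [Q ( )]] >]]]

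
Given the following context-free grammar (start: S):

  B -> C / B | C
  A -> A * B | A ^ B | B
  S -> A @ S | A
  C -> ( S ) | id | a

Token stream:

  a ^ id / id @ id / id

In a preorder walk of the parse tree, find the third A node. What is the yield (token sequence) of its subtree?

[S [A [A [B [C a]]] ^ [B [C id] / [B [C id]]]] @ [S [A [B [C id] / [B [C id]]]]]]

id / id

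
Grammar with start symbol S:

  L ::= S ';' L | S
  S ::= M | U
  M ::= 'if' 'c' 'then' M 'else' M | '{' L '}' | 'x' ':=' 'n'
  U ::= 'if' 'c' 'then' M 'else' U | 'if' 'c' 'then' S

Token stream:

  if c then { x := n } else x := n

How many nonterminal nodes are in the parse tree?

[S [M if c then [M { [L [S [M x := n]]] }] else [M x := n]]]

7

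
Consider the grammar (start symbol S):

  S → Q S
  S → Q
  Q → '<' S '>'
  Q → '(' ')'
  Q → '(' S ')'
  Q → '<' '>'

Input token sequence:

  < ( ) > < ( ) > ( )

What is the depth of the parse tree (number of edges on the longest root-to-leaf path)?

5

[S [Q < [S [Q ( )]] >] [S [Q < [S [Q ( )]] >] [S [Q ( )]]]]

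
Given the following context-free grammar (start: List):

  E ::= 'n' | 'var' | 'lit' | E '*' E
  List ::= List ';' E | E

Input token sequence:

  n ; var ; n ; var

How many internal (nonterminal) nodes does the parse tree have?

8

[List [List [List [List [E n]] ; [E var]] ; [E n]] ; [E var]]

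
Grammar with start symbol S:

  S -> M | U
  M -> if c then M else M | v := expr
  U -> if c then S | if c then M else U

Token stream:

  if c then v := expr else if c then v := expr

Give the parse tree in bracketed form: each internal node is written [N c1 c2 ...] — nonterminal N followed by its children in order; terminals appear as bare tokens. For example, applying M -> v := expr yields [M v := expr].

S
U
if c then M else U
if c then v := expr else U
if c then v := expr else if c then S
if c then v := expr else if c then M
if c then v := expr else if c then v := expr

[S [U if c then [M v := expr] else [U if c then [S [M v := expr]]]]]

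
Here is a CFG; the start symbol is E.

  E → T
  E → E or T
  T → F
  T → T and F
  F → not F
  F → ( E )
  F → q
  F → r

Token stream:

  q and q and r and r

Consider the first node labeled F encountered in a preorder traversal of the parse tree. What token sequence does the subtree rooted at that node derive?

[E [T [T [T [T [F q]] and [F q]] and [F r]] and [F r]]]

q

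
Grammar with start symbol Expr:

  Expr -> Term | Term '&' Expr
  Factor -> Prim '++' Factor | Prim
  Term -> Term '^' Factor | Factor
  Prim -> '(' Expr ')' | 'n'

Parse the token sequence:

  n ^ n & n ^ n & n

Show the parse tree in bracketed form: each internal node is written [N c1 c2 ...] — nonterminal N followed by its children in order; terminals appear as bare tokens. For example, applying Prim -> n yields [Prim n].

[Expr [Term [Term [Factor [Prim n]]] ^ [Factor [Prim n]]] & [Expr [Term [Term [Factor [Prim n]]] ^ [Factor [Prim n]]] & [Expr [Term [Factor [Prim n]]]]]]

Expr
Term & Expr
Term ^ Factor & Expr
Factor ^ Factor & Expr
Prim ^ Factor & Expr
n ^ Factor & Expr
n ^ Prim & Expr
n ^ n & Expr
n ^ n & Term & Expr
n ^ n & Term ^ Factor & Expr
n ^ n & Factor ^ Factor & Expr
n ^ n & Prim ^ Factor & Expr
n ^ n & n ^ Factor & Expr
n ^ n & n ^ Prim & Expr
n ^ n & n ^ n & Expr
n ^ n & n ^ n & Term
n ^ n & n ^ n & Factor
n ^ n & n ^ n & Prim
n ^ n & n ^ n & n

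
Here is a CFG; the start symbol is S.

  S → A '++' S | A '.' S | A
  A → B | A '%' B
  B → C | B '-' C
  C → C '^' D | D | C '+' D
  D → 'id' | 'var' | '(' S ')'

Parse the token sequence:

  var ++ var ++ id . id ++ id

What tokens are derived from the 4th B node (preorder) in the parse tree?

[S [A [B [C [D var]]]] ++ [S [A [B [C [D var]]]] ++ [S [A [B [C [D id]]]] . [S [A [B [C [D id]]]] ++ [S [A [B [C [D id]]]]]]]]]

id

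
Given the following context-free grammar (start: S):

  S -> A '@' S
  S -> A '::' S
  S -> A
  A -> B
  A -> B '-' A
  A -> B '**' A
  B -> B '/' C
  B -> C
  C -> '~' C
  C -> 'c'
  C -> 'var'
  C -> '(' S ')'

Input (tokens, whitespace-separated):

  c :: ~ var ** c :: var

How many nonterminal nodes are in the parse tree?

[S [A [B [C c]]] :: [S [A [B [C ~ [C var]]] ** [A [B [C c]]]] :: [S [A [B [C var]]]]]]

16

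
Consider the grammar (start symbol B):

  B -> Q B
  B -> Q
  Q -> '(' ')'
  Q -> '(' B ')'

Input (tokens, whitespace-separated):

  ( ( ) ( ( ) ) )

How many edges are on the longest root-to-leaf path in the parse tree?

7

[B [Q ( [B [Q ( )] [B [Q ( [B [Q ( )]] )]]] )]]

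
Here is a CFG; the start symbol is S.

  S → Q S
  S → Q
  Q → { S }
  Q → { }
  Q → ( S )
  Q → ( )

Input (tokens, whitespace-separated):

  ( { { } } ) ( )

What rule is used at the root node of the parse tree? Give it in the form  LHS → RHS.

S → Q S

[S [Q ( [S [Q { [S [Q { }]] }]] )] [S [Q ( )]]]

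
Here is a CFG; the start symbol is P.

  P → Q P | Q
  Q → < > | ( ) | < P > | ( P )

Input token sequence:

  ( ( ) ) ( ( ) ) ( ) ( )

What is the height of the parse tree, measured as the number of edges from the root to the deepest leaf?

[P [Q ( [P [Q ( )]] )] [P [Q ( [P [Q ( )]] )] [P [Q ( )] [P [Q ( )]]]]]

5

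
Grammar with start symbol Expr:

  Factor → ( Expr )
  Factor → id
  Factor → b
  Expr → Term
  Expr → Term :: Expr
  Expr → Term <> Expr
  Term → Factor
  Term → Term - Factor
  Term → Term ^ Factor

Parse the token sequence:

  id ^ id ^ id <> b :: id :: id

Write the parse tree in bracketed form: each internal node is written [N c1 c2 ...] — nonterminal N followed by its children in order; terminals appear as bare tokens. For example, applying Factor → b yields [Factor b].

[Expr [Term [Term [Term [Factor id]] ^ [Factor id]] ^ [Factor id]] <> [Expr [Term [Factor b]] :: [Expr [Term [Factor id]] :: [Expr [Term [Factor id]]]]]]

Expr
Term <> Expr
Term ^ Factor <> Expr
Term ^ Factor ^ Factor <> Expr
Factor ^ Factor ^ Factor <> Expr
id ^ Factor ^ Factor <> Expr
id ^ id ^ Factor <> Expr
id ^ id ^ id <> Expr
id ^ id ^ id <> Term :: Expr
id ^ id ^ id <> Factor :: Expr
id ^ id ^ id <> b :: Expr
id ^ id ^ id <> b :: Term :: Expr
id ^ id ^ id <> b :: Factor :: Expr
id ^ id ^ id <> b :: id :: Expr
id ^ id ^ id <> b :: id :: Term
id ^ id ^ id <> b :: id :: Factor
id ^ id ^ id <> b :: id :: id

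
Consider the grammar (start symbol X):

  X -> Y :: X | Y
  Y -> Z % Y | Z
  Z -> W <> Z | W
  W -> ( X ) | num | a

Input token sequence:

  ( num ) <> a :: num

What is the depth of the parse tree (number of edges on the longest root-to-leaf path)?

8

[X [Y [Z [W ( [X [Y [Z [W num]]]] )] <> [Z [W a]]]] :: [X [Y [Z [W num]]]]]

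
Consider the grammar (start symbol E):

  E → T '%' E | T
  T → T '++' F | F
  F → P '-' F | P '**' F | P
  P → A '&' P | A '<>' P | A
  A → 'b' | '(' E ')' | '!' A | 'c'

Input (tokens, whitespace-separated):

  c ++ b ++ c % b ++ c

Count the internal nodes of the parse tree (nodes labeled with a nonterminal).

22

[E [T [T [T [F [P [A c]]]] ++ [F [P [A b]]]] ++ [F [P [A c]]]] % [E [T [T [F [P [A b]]]] ++ [F [P [A c]]]]]]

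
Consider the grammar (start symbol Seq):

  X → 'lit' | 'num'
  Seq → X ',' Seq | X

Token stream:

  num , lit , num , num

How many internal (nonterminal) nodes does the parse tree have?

[Seq [X num] , [Seq [X lit] , [Seq [X num] , [Seq [X num]]]]]

8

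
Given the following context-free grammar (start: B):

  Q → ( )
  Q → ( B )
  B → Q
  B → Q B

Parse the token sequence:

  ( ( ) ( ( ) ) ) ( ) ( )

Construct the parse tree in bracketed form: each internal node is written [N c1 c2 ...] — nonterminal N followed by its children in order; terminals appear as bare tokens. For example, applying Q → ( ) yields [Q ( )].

B
Q B
( B ) B
( Q B ) B
( ( ) B ) B
( ( ) Q ) B
( ( ) ( B ) ) B
( ( ) ( Q ) ) B
( ( ) ( ( ) ) ) B
( ( ) ( ( ) ) ) Q B
( ( ) ( ( ) ) ) ( ) B
( ( ) ( ( ) ) ) ( ) Q
( ( ) ( ( ) ) ) ( ) ( )

[B [Q ( [B [Q ( )] [B [Q ( [B [Q ( )]] )]]] )] [B [Q ( )] [B [Q ( )]]]]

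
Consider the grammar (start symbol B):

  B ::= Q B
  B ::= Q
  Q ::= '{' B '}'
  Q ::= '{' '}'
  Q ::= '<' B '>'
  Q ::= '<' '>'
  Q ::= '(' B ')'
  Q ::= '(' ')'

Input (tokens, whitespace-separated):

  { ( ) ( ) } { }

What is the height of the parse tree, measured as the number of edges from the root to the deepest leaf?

5

[B [Q { [B [Q ( )] [B [Q ( )]]] }] [B [Q { }]]]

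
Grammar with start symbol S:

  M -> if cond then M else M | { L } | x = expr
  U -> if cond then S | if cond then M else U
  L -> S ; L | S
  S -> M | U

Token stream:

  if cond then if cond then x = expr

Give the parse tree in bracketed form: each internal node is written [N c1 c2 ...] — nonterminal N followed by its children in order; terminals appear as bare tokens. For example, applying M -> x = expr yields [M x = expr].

[S [U if cond then [S [U if cond then [S [M x = expr]]]]]]

S
U
if cond then S
if cond then U
if cond then if cond then S
if cond then if cond then M
if cond then if cond then x = expr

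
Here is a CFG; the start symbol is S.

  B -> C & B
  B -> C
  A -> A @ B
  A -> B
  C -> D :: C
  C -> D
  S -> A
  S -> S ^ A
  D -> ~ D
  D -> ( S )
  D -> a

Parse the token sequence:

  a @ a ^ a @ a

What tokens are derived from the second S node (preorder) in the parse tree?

a @ a

[S [S [A [A [B [C [D a]]]] @ [B [C [D a]]]]] ^ [A [A [B [C [D a]]]] @ [B [C [D a]]]]]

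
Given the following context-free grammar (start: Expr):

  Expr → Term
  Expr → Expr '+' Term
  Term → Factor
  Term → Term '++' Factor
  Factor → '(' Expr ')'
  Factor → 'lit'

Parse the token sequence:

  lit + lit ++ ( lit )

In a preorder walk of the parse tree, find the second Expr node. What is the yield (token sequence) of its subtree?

lit

[Expr [Expr [Term [Factor lit]]] + [Term [Term [Factor lit]] ++ [Factor ( [Expr [Term [Factor lit]]] )]]]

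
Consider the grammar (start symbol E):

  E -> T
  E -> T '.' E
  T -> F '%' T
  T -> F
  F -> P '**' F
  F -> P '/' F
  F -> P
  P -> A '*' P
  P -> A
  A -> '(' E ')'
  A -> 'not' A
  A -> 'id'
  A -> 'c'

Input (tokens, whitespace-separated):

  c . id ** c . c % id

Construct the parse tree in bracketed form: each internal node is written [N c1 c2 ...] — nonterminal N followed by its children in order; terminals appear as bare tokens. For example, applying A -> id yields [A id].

E
T . E
F . E
P . E
A . E
c . E
c . T . E
c . F . E
c . P ** F . E
c . A ** F . E
c . id ** F . E
c . id ** P . E
c . id ** A . E
c . id ** c . E
c . id ** c . T
c . id ** c . F % T
c . id ** c . P % T
c . id ** c . A % T
c . id ** c . c % T
c . id ** c . c % F
c . id ** c . c % P
c . id ** c . c % A
c . id ** c . c % id

[E [T [F [P [A c]]]] . [E [T [F [P [A id]] ** [F [P [A c]]]]] . [E [T [F [P [A c]]] % [T [F [P [A id]]]]]]]]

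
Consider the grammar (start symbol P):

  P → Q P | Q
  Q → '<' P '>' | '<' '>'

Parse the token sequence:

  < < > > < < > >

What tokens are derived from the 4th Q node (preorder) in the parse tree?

[P [Q < [P [Q < >]] >] [P [Q < [P [Q < >]] >]]]

< >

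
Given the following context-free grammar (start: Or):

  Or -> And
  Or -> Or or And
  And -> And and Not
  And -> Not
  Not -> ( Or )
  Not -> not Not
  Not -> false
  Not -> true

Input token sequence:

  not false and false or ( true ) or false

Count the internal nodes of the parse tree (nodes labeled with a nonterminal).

[Or [Or [Or [And [And [Not not [Not false]]] and [Not false]]] or [And [Not ( [Or [And [Not true]]] )]]] or [And [Not false]]]

15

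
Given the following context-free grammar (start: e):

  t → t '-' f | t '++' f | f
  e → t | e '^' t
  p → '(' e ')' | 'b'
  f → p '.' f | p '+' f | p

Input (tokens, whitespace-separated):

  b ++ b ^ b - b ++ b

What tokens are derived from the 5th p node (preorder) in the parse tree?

[e [e [t [t [f [p b]]] ++ [f [p b]]]] ^ [t [t [t [f [p b]]] - [f [p b]]] ++ [f [p b]]]]

b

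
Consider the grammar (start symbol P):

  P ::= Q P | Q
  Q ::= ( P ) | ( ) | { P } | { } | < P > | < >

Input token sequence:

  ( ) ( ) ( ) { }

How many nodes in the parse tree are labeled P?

4

[P [Q ( )] [P [Q ( )] [P [Q ( )] [P [Q { }]]]]]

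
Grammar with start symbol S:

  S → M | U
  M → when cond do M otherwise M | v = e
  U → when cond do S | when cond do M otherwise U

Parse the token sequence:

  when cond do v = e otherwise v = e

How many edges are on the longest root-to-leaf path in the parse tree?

[S [M when cond do [M v = e] otherwise [M v = e]]]

3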